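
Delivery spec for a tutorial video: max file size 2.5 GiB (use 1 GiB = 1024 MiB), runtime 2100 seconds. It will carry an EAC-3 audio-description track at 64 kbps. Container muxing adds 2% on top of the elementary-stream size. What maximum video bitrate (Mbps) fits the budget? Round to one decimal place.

10.0 Mbps

Budget: 2.5 GiB = 21474.8 Mb.
Stream payload after overhead: 21474.8 / 1.02 = 21053.8 Mb.
Total bitrate budget: 21053.8 Mb / 2100 s = 10.026 Mbps.
Audio: 64 kbps = 0.064 Mbps.
Video: 10.026 − 0.064 = 9.962 Mbps.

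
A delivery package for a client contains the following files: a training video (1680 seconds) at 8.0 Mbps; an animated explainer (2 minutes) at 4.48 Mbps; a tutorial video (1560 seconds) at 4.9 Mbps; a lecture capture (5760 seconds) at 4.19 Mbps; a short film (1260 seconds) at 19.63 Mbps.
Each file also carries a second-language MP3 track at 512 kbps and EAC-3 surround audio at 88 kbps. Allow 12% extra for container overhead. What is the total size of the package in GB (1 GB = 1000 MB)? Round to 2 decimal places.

10.74 GB

Audio total: 512 + 88 = 600 kbps = 0.600 Mbps.
training video: 8.600 Mbps × 1680 s × 1.12 = 16181.8 Mb
animated explainer: 5.080 Mbps × 120 s × 1.12 = 682.8 Mb
tutorial video: 5.500 Mbps × 1560 s × 1.12 = 9609.6 Mb
lecture capture: 4.790 Mbps × 5760 s × 1.12 = 30901.2 Mb
short film: 20.230 Mbps × 1260 s × 1.12 = 28548.6 Mb
Total: 85923.9 Mb = 10740.5 MB.
= 10.74 GB.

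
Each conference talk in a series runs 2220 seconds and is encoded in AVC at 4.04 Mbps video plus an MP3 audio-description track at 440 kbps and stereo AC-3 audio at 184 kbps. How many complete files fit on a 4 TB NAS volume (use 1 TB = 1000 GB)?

Audio total: 440 + 184 = 624 kbps = 0.624 Mbps.
Total bitrate: 4.664 Mbps.
Per item: 4.664 Mbps × 2220 s = 10,354 Mb = 1,294 MB.
Capacity: 4 TB = 32,000,000 Mb; 3090.57 items → 3090 complete.

3090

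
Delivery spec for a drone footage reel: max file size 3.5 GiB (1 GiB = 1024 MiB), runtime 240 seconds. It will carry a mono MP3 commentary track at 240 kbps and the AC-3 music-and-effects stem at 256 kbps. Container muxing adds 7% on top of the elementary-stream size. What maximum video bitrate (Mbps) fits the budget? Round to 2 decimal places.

116.58 Mbps

Budget: 3.5 GiB = 30064.8 Mb.
Stream payload after overhead: 30064.8 / 1.07 = 28097.9 Mb.
Total bitrate budget: 28097.9 Mb / 240 s = 117.075 Mbps.
Audio total: 240 + 256 = 496 kbps = 0.496 Mbps.
Video: 117.075 − 0.496 = 116.579 Mbps.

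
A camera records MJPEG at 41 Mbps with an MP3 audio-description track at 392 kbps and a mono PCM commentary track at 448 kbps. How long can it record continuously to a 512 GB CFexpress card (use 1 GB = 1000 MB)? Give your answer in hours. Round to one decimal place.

Audio total: 392 + 448 = 840 kbps = 0.840 Mbps.
Total bitrate: 41 + 0.840 = 41.840 Mbps.
Capacity: 512 GB = 4,096,000 Mb.
Recording time: 4,096,000 / 41.840 = 97,897 s ≈ 27.2 hours.

27.2 hours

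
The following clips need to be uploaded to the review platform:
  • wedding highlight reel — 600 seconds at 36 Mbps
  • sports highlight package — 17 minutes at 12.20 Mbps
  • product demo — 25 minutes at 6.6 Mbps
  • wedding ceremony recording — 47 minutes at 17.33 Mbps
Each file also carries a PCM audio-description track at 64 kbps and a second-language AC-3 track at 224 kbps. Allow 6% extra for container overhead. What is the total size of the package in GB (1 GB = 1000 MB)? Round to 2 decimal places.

12.52 GB

Audio total: 64 + 224 = 288 kbps = 0.288 Mbps.
wedding highlight reel: 36.288 Mbps × 600 s × 1.06 = 23079.2 Mb
sports highlight package: 12.488 Mbps × 1020 s × 1.06 = 13502.0 Mb
product demo: 6.888 Mbps × 1500 s × 1.06 = 10951.9 Mb
wedding ceremony recording: 17.618 Mbps × 2820 s × 1.06 = 52663.7 Mb
Total: 100196.8 Mb = 12524.6 MB.
= 12.52 GB.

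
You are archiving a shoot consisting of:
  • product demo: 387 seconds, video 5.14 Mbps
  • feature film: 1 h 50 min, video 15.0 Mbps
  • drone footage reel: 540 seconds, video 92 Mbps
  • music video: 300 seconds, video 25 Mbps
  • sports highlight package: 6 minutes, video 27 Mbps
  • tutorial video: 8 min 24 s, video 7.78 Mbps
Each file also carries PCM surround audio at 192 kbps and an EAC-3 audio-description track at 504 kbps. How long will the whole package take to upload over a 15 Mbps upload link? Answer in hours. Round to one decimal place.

3.3 hours

Audio total: 192 + 504 = 696 kbps = 0.696 Mbps.
product demo: 5.836 Mbps × 387 s = 2258.5 Mb
feature film: 15.696 Mbps × 6600 s = 103593.6 Mb
drone footage reel: 92.696 Mbps × 540 s = 50055.8 Mb
music video: 25.696 Mbps × 300 s = 7708.8 Mb
sports highlight package: 27.696 Mbps × 360 s = 9970.6 Mb
tutorial video: 8.476 Mbps × 504 s = 4271.9 Mb
Total: 177859.2 Mb = 22232.4 MB.
At 15 Mbps: 177859.2 / 15 = 11857 s ≈ 3.29 hours.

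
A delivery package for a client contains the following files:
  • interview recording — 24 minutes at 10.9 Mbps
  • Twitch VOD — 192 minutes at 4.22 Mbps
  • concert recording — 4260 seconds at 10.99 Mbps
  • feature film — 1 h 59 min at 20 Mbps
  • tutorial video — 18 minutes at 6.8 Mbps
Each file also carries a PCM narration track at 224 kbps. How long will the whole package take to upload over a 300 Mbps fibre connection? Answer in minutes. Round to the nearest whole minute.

Audio: 224 kbps = 0.224 Mbps.
interview recording: 11.124 Mbps × 1440 s = 16018.6 Mb
Twitch VOD: 4.444 Mbps × 11520 s = 51194.9 Mb
concert recording: 11.214 Mbps × 4260 s = 47771.6 Mb
feature film: 20.224 Mbps × 7140 s = 144399.4 Mb
tutorial video: 7.024 Mbps × 1080 s = 7585.9 Mb
Total: 266970.4 Mb = 33371.3 MB.
At 300 Mbps: 266970.4 / 300 = 890 s ≈ 14.8 minutes.

15 minutes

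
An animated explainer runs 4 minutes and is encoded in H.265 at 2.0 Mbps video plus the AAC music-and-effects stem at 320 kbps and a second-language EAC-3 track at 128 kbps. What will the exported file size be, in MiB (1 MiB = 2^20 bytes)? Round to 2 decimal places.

70.04 MiB

4 min = 240 s
Audio total: 320 + 128 = 448 kbps = 0.448 Mbps.
Total bitrate: 2.0 + 0.448 = 2.448 Mbps.
Stream data: 2.448 Mbps × 240 s = 587.5 Mb.
587.5 Mb = 73,440,000 bytes ÷ 1,048,576 = 70.04 MiB.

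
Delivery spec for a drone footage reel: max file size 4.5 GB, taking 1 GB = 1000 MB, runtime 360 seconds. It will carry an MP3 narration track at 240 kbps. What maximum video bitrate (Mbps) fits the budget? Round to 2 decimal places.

Budget: 4.5 GB = 36000.0 Mb.
Total bitrate budget: 36000.0 Mb / 360 s = 100.000 Mbps.
Audio: 240 kbps = 0.240 Mbps.
Video: 100.000 − 0.240 = 99.760 Mbps.

99.76 Mbps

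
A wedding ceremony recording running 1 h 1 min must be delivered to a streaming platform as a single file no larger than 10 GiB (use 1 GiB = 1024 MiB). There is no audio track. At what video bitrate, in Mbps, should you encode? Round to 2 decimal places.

23.47 Mbps

Budget: 10 GiB = 85899.3 Mb.
1 h 1 min = 61 min = 3660 s
Total bitrate budget: 85899.3 Mb / 3660 s = 23.470 Mbps.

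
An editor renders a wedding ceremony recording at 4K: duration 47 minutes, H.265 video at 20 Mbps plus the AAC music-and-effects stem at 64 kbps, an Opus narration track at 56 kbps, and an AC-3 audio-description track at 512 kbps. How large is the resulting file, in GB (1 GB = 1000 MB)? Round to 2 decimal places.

7.27 GB

47 min = 2820 s
Audio total: 64 + 56 + 512 = 632 kbps = 0.632 Mbps.
Total bitrate: 20 + 0.632 = 20.632 Mbps.
Stream data: 20.632 Mbps × 2820 s = 58182.2 Mb.
58,182 Mb ÷ 8 = 7,273 MB → 7.273 GB.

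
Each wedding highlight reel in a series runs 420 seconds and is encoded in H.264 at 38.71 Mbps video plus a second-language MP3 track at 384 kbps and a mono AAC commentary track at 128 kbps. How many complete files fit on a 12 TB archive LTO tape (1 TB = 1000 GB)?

Audio total: 384 + 128 = 512 kbps = 0.512 Mbps.
Total bitrate: 39.222 Mbps.
Per item: 39.222 Mbps × 420 s = 16,473 Mb = 2,059 MB.
Capacity: 12 TB = 96,000,000 Mb; 5827.63 items → 5827 complete.

5827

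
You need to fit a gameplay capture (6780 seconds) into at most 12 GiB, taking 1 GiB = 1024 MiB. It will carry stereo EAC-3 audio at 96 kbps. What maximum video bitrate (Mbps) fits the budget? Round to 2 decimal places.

Budget: 12 GiB = 103079.2 Mb.
Total bitrate budget: 103079.2 Mb / 6780 s = 15.203 Mbps.
Audio: 96 kbps = 0.096 Mbps.
Video: 15.203 − 0.096 = 15.107 Mbps.

15.11 Mbps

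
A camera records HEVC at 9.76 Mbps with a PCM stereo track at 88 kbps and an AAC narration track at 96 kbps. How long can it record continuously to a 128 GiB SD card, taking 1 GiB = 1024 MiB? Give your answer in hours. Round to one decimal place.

30.7 hours

Audio total: 88 + 96 = 184 kbps = 0.184 Mbps.
Total bitrate: 9.76 + 0.184 = 9.944 Mbps.
Capacity: 128 GiB = 1,099,512 Mb.
Recording time: 1,099,512 / 9.944 = 110,570 s ≈ 30.7 hours.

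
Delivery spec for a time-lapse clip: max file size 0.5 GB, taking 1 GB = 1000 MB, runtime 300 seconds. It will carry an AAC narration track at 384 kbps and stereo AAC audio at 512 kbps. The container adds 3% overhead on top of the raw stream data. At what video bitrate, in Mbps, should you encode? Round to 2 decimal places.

12.05 Mbps

Budget: 0.5 GB = 4000.0 Mb.
Stream payload after overhead: 4000.0 / 1.03 = 3883.5 Mb.
Total bitrate budget: 3883.5 Mb / 300 s = 12.945 Mbps.
Audio total: 384 + 512 = 896 kbps = 0.896 Mbps.
Video: 12.945 − 0.896 = 12.049 Mbps.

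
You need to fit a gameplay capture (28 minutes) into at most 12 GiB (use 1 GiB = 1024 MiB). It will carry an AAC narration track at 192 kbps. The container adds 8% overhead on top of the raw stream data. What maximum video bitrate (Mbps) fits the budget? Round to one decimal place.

Budget: 12 GiB = 103079.2 Mb.
Stream payload after overhead: 103079.2 / 1.08 = 95443.7 Mb.
28 min = 1680 s
Total bitrate budget: 95443.7 Mb / 1680 s = 56.812 Mbps.
Audio: 192 kbps = 0.192 Mbps.
Video: 56.812 − 0.192 = 56.620 Mbps.

56.6 Mbps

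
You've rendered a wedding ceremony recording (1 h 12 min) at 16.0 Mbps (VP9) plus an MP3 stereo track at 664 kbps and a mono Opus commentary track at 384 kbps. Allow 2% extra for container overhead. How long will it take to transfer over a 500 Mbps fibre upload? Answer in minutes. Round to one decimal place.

1 h 12 min = 72 min = 4320 s
Audio total: 664 + 384 = 1048 kbps = 1.048 Mbps.
Total bitrate: 17.048 Mbps.
File: 17.048 Mbps × 4320 s = 73647.4 Mb.
With 2% container overhead: ×1.02. → 75120.3 Mb.
At 500 Mbps: 75120.3 / 500 = 150.2 s ≈ 2.5 minutes.

2.5 minutes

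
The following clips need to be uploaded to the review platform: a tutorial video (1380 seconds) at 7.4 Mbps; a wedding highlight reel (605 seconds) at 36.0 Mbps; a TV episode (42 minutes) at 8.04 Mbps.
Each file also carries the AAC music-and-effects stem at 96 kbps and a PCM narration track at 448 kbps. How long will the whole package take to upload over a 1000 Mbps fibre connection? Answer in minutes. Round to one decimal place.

Audio total: 96 + 448 = 544 kbps = 0.544 Mbps.
tutorial video: 7.944 Mbps × 1380 s = 10962.7 Mb
wedding highlight reel: 36.544 Mbps × 605 s = 22109.1 Mb
TV episode: 8.584 Mbps × 2520 s = 21631.7 Mb
Total: 54703.5 Mb = 6837.9 MB.
At 1000 Mbps: 54703.5 / 1000 = 55 s ≈ 0.912 minutes.

0.9 minutes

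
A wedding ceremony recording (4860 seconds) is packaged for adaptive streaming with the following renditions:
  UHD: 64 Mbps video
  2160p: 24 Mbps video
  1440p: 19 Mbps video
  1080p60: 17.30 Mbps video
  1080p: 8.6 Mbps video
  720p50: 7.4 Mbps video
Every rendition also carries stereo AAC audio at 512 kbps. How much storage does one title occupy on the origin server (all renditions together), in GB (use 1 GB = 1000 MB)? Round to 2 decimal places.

Audio: 512 kbps = 0.512 Mbps.
Sum of rendition bitrates: (64+0.512) + (24+0.512) + (19+0.512) + (17.30+0.512) + (8.6+0.512) + (7.4+0.512) = 143.372 Mbps.
× 4860 s = 696,788 Mb = 87,098 MB = 87.10 GB.

87.10 GB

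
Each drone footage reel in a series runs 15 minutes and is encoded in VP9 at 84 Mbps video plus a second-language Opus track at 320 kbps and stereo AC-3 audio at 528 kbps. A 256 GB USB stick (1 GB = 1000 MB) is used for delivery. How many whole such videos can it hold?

26

15 min = 900 s
Audio total: 320 + 528 = 848 kbps = 0.848 Mbps.
Total bitrate: 84.848 Mbps.
Per item: 84.848 Mbps × 900 s = 76,363 Mb = 9,545 MB.
Capacity: 256 GB = 2,048,000 Mb; 26.82 items → 26 complete.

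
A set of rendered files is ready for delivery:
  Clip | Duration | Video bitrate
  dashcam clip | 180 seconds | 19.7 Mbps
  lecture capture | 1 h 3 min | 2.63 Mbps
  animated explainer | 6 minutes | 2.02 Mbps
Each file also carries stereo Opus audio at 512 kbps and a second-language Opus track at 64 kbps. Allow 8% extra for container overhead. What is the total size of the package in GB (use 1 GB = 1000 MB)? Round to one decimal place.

Audio total: 512 + 64 = 576 kbps = 0.576 Mbps.
dashcam clip: 20.276 Mbps × 180 s × 1.08 = 3941.7 Mb
lecture capture: 3.206 Mbps × 3780 s × 1.08 = 13088.2 Mb
animated explainer: 2.596 Mbps × 360 s × 1.08 = 1009.3 Mb
Total: 18039.2 Mb = 2254.9 MB.
= 2.255 GB.

2.3 GB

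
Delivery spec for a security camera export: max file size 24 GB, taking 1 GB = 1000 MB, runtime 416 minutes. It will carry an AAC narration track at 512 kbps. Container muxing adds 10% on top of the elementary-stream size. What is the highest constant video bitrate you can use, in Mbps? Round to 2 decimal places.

6.48 Mbps

Budget: 24 GB = 192000.0 Mb.
Stream payload after overhead: 192000.0 / 1.10 = 174545.5 Mb.
416 min = 24960 s
Total bitrate budget: 174545.5 Mb / 24960 s = 6.993 Mbps.
Audio: 512 kbps = 0.512 Mbps.
Video: 6.993 − 0.512 = 6.481 Mbps.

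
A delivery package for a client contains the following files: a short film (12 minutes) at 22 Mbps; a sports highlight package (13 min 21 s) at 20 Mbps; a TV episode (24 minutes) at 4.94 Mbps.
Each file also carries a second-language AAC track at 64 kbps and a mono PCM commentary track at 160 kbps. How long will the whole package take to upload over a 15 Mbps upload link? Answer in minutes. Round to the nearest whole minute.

Audio total: 64 + 160 = 224 kbps = 0.224 Mbps.
short film: 22.224 Mbps × 720 s = 16001.3 Mb
sports highlight package: 20.224 Mbps × 801 s = 16199.4 Mb
TV episode: 5.164 Mbps × 1440 s = 7436.2 Mb
Total: 39636.9 Mb = 4954.6 MB.
At 15 Mbps: 39636.9 / 15 = 2642 s ≈ 44 minutes.

44 minutes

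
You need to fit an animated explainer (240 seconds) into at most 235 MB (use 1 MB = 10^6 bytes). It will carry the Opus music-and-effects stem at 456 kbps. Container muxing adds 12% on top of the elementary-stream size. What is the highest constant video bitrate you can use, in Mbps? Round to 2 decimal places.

Budget: 235 MB = 1880.0 Mb.
Stream payload after overhead: 1880.0 / 1.12 = 1678.6 Mb.
Total bitrate budget: 1678.6 Mb / 240 s = 6.994 Mbps.
Audio: 456 kbps = 0.456 Mbps.
Video: 6.994 − 0.456 = 6.538 Mbps.

6.54 Mbps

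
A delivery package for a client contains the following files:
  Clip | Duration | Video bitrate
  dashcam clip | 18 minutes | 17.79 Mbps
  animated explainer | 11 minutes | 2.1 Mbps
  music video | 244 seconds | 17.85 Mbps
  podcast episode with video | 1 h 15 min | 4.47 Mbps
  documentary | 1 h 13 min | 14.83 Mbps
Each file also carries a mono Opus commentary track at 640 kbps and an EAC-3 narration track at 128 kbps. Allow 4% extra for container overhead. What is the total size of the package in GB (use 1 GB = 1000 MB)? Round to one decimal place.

15.4 GB

Audio total: 640 + 128 = 768 kbps = 0.768 Mbps.
dashcam clip: 18.558 Mbps × 1080 s × 1.04 = 20844.3 Mb
animated explainer: 2.868 Mbps × 660 s × 1.04 = 1968.6 Mb
music video: 18.618 Mbps × 244 s × 1.04 = 4724.5 Mb
podcast episode with video: 5.238 Mbps × 4500 s × 1.04 = 24513.8 Mb
documentary: 15.598 Mbps × 4380 s × 1.04 = 71052.0 Mb
Total: 123103.3 Mb = 15387.9 MB.
= 15.39 GB.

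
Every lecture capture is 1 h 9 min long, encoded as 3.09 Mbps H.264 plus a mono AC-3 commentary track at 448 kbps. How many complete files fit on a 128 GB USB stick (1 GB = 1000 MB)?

1 h 9 min = 69 min = 4140 s
Audio: 448 kbps = 0.448 Mbps.
Total bitrate: 3.538 Mbps.
Per item: 3.538 Mbps × 4140 s = 14,647 Mb = 1,831 MB.
Capacity: 128 GB = 1,024,000 Mb; 69.91 items → 69 complete.

69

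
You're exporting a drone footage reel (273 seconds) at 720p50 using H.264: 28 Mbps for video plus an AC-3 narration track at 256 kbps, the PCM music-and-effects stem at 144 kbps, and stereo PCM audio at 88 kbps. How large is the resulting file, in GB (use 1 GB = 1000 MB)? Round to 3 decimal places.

0.972 GB

Audio total: 256 + 144 + 88 = 488 kbps = 0.488 Mbps.
Total bitrate: 28 + 0.488 = 28.488 Mbps.
Stream data: 28.488 Mbps × 273 s = 7777.2 Mb.
7,777 Mb ÷ 8 = 972.2 MB → 0.9722 GB.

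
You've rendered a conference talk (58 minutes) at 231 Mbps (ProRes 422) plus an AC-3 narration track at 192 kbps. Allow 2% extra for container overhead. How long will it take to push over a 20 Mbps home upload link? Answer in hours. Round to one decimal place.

58 min = 3480 s
Audio: 192 kbps = 0.192 Mbps.
Total bitrate: 231.192 Mbps.
File: 231.192 Mbps × 3480 s = 804548.2 Mb.
With 2% container overhead: ×1.02. → 820639.1 Mb.
At 20 Mbps: 820639.1 / 20 = 41032.0 s ≈ 11.4 hours.

11.4 hours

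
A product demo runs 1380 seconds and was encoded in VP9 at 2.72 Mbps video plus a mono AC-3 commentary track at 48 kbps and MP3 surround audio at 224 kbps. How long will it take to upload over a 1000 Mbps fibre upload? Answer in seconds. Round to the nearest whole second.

4 seconds

Audio total: 48 + 224 = 272 kbps = 0.272 Mbps.
Total bitrate: 2.992 Mbps.
File: 2.992 Mbps × 1380 s = 4129.0 Mb.
At 1000 Mbps: 4129.0 / 1000 = 4.1 s ≈ 4.13 seconds.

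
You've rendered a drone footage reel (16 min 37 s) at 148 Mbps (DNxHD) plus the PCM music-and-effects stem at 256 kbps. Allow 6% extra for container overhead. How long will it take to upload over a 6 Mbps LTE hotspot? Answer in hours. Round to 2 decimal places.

7.25 hours

16 min 37 s = 997 s
Audio: 256 kbps = 0.256 Mbps.
Total bitrate: 148.256 Mbps.
File: 148.256 Mbps × 997 s = 147811.2 Mb.
With 6% container overhead: ×1.06. → 156679.9 Mb.
At 6 Mbps: 156679.9 / 6 = 26113.3 s ≈ 7.25 hours.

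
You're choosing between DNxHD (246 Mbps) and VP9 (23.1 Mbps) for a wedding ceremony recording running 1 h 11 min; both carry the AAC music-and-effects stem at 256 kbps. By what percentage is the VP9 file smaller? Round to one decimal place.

90.5%

1 h 11 min = 71 min = 4260 s
Audio: 256 kbps = 0.256 Mbps.
DNxHD: 246.256 Mbps × 4260 s = 1049050.6 Mb = 131.131 GB.
VP9: 23.356 Mbps × 4260 s = 99496.6 Mb = 12.437 GB.
Reduction: (1 − 12.437/131.131) × 100 = 90.52%.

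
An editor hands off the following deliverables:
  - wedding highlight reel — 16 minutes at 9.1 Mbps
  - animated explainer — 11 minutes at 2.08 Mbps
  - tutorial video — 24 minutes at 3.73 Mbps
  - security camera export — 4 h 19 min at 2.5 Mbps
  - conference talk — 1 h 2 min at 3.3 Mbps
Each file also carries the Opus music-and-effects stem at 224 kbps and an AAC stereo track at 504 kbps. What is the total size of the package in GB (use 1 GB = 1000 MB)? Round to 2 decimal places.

Audio total: 224 + 504 = 728 kbps = 0.728 Mbps.
wedding highlight reel: 9.828 Mbps × 960 s = 9434.9 Mb
animated explainer: 2.808 Mbps × 660 s = 1853.3 Mb
tutorial video: 4.458 Mbps × 1440 s = 6419.5 Mb
security camera export: 3.228 Mbps × 15540 s = 50163.1 Mb
conference talk: 4.028 Mbps × 3720 s = 14984.2 Mb
Total: 82855.0 Mb = 10356.9 MB.
= 10.36 GB.

10.36 GB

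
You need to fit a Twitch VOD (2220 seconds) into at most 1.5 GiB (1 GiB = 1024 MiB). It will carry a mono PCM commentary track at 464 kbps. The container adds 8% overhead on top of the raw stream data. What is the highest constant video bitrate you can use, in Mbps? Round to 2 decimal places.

Budget: 1.5 GiB = 12884.9 Mb.
Stream payload after overhead: 12884.9 / 1.08 = 11930.5 Mb.
Total bitrate budget: 11930.5 Mb / 2220 s = 5.374 Mbps.
Audio: 464 kbps = 0.464 Mbps.
Video: 5.374 − 0.464 = 4.910 Mbps.

4.91 Mbps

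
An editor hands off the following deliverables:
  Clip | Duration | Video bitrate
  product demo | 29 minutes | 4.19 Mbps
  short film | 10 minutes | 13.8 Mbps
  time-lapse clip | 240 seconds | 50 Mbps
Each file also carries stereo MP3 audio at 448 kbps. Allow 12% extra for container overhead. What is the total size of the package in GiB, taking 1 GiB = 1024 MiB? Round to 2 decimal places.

Audio: 448 kbps = 0.448 Mbps.
product demo: 4.638 Mbps × 1740 s × 1.12 = 9038.5 Mb
short film: 14.248 Mbps × 600 s × 1.12 = 9574.7 Mb
time-lapse clip: 50.448 Mbps × 240 s × 1.12 = 13560.4 Mb
Total: 32173.6 Mb = 4021.7 MB.
= 3.746 GiB.

3.75 GiB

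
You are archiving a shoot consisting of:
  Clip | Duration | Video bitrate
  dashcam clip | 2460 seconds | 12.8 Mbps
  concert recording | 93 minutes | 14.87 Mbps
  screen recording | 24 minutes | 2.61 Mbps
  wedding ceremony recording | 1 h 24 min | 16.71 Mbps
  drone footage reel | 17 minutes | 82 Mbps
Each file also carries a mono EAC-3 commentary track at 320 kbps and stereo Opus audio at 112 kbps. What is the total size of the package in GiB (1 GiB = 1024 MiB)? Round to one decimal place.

Audio total: 320 + 112 = 432 kbps = 0.432 Mbps.
dashcam clip: 13.232 Mbps × 2460 s = 32550.7 Mb
concert recording: 15.302 Mbps × 5580 s = 85385.2 Mb
screen recording: 3.042 Mbps × 1440 s = 4380.5 Mb
wedding ceremony recording: 17.142 Mbps × 5040 s = 86395.7 Mb
drone footage reel: 82.432 Mbps × 1020 s = 84080.6 Mb
Total: 292792.7 Mb = 36599.1 MB.
= 34.09 GiB.

34.1 GiB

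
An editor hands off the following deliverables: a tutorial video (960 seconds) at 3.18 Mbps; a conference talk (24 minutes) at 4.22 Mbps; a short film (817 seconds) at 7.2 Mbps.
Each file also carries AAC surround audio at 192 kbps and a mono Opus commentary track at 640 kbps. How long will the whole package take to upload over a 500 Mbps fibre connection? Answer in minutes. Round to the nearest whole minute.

1 minutes

Audio total: 192 + 640 = 832 kbps = 0.832 Mbps.
tutorial video: 4.012 Mbps × 960 s = 3851.5 Mb
conference talk: 5.052 Mbps × 1440 s = 7274.9 Mb
short film: 8.032 Mbps × 817 s = 6562.1 Mb
Total: 17688.5 Mb = 2211.1 MB.
At 500 Mbps: 17688.5 / 500 = 35 s ≈ 0.59 minutes.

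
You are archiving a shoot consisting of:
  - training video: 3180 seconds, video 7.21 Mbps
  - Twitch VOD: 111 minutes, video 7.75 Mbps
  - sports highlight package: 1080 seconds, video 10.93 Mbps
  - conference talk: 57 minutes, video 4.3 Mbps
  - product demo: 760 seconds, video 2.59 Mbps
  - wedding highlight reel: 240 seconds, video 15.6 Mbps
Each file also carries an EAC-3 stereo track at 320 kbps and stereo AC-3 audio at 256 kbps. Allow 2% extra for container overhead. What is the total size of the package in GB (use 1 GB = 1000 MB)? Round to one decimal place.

14.7 GB

Audio total: 320 + 256 = 576 kbps = 0.576 Mbps.
training video: 7.786 Mbps × 3180 s × 1.02 = 25254.7 Mb
Twitch VOD: 8.326 Mbps × 6660 s × 1.02 = 56560.2 Mb
sports highlight package: 11.506 Mbps × 1080 s × 1.02 = 12675.0 Mb
conference talk: 4.876 Mbps × 3420 s × 1.02 = 17009.4 Mb
product demo: 3.166 Mbps × 760 s × 1.02 = 2454.3 Mb
wedding highlight reel: 16.176 Mbps × 240 s × 1.02 = 3959.9 Mb
Total: 117913.5 Mb = 14739.2 MB.
= 14.74 GB.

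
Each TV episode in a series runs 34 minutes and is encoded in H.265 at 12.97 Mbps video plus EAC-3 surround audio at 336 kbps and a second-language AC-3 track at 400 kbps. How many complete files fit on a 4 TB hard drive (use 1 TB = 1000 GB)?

34 min = 2040 s
Audio total: 336 + 400 = 736 kbps = 0.736 Mbps.
Total bitrate: 13.706 Mbps.
Per item: 13.706 Mbps × 2040 s = 27,960 Mb = 3,495 MB.
Capacity: 4 TB = 32,000,000 Mb; 1144.48 items → 1144 complete.

1144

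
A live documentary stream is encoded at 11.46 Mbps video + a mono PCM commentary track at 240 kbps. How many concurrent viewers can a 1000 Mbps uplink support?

85

Audio: 240 kbps = 0.240 Mbps.
Per-viewer media rate: 11.700 Mbps.
1000 Mbps = 1,000 Mbps; 1,000 / 11.700 = 85.47 → 85 viewers.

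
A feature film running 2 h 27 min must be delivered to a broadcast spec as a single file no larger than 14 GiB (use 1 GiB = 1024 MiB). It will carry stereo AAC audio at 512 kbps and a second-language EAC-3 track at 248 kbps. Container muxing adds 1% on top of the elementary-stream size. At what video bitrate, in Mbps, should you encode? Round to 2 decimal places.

Budget: 14 GiB = 120259.1 Mb.
Stream payload after overhead: 120259.1 / 1.01 = 119068.4 Mb.
2 h 27 min = 147 min = 8820 s
Total bitrate budget: 119068.4 Mb / 8820 s = 13.500 Mbps.
Audio total: 512 + 248 = 760 kbps = 0.760 Mbps.
Video: 13.500 − 0.760 = 12.740 Mbps.

12.74 Mbps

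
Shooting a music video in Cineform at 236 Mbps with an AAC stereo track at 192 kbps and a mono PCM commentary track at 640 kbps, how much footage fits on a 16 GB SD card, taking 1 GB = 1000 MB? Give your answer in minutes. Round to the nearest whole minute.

Audio total: 192 + 640 = 832 kbps = 0.832 Mbps.
Total bitrate: 236 + 0.832 = 236.832 Mbps.
Capacity: 16 GB = 128,000 Mb.
Recording time: 128,000 / 236.832 = 540.5 s ≈ 9.01 minutes.

9 minutes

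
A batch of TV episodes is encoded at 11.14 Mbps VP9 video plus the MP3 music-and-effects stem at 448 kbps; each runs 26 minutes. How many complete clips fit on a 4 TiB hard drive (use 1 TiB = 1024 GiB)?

1946

26 min = 1560 s
Audio: 448 kbps = 0.448 Mbps.
Total bitrate: 11.588 Mbps.
Per item: 11.588 Mbps × 1560 s = 18,077 Mb = 2,260 MB.
Capacity: 4 TiB = 35,184,372 Mb; 1946.33 items → 1946 complete.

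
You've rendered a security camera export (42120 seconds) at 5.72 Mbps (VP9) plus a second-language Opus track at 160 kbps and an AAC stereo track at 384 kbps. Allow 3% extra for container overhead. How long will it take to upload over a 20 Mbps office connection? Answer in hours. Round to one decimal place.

3.8 hours

Audio total: 160 + 384 = 544 kbps = 0.544 Mbps.
Total bitrate: 6.264 Mbps.
File: 6.264 Mbps × 42120 s = 263839.7 Mb.
With 3% container overhead: ×1.03. → 271754.9 Mb.
At 20 Mbps: 271754.9 / 20 = 13587.7 s ≈ 3.77 hours.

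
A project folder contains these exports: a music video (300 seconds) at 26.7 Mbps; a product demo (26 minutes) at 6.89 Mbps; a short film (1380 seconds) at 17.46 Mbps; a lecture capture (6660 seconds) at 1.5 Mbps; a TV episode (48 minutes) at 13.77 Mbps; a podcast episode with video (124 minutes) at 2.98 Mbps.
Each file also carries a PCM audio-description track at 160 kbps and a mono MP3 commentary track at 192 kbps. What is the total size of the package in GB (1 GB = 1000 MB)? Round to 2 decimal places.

15.22 GB

Audio total: 160 + 192 = 352 kbps = 0.352 Mbps.
music video: 27.052 Mbps × 300 s = 8115.6 Mb
product demo: 7.242 Mbps × 1560 s = 11297.5 Mb
short film: 17.812 Mbps × 1380 s = 24580.6 Mb
lecture capture: 1.852 Mbps × 6660 s = 12334.3 Mb
TV episode: 14.122 Mbps × 2880 s = 40671.4 Mb
podcast episode with video: 3.332 Mbps × 7440 s = 24790.1 Mb
Total: 121789.4 Mb = 15223.7 MB.
= 15.22 GB.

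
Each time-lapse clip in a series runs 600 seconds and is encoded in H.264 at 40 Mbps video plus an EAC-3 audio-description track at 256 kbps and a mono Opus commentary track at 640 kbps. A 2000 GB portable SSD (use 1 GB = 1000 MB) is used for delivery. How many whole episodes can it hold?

652

Audio total: 256 + 640 = 896 kbps = 0.896 Mbps.
Total bitrate: 40.896 Mbps.
Per item: 40.896 Mbps × 600 s = 24,538 Mb = 3,067 MB.
Capacity: 2000 GB = 16,000,000 Mb; 652.06 items → 652 complete.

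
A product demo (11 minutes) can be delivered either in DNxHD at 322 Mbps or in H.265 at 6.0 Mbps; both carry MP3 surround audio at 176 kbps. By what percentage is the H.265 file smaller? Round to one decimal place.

98.1%

11 min = 660 s
Audio: 176 kbps = 0.176 Mbps.
DNxHD: 322.176 Mbps × 660 s = 212636.2 Mb = 26.580 GB.
H.265: 6.176 Mbps × 660 s = 4076.2 Mb = 0.510 GB.
Reduction: (1 − 0.510/26.580) × 100 = 98.08%.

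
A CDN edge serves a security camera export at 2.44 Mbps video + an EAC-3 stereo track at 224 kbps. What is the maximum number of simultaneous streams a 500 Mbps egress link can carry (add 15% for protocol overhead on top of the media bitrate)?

Audio: 224 kbps = 0.224 Mbps.
Per-viewer media rate: 2.664 Mbps.
On the wire with 15% overhead: 3.064 Mbps.
500 Mbps = 500.0 Mbps; 500.0 / 3.064 = 163.21 → 163 viewers.

163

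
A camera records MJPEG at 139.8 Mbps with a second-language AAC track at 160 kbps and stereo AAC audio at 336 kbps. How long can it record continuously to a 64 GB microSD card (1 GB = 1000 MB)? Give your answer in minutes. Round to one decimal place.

60.8 minutes

Audio total: 160 + 336 = 496 kbps = 0.496 Mbps.
Total bitrate: 139.8 + 0.496 = 140.296 Mbps.
Capacity: 64 GB = 512,000 Mb.
Recording time: 512,000 / 140.296 = 3,649 s ≈ 60.8 minutes.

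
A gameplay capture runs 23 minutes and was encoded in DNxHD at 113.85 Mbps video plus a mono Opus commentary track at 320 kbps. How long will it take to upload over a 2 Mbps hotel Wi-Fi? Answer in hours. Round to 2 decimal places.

21.88 hours

23 min = 1380 s
Audio: 320 kbps = 0.320 Mbps.
Total bitrate: 114.170 Mbps.
File: 114.170 Mbps × 1380 s = 157554.6 Mb.
At 2 Mbps: 157554.6 / 2 = 78777.3 s ≈ 21.9 hours.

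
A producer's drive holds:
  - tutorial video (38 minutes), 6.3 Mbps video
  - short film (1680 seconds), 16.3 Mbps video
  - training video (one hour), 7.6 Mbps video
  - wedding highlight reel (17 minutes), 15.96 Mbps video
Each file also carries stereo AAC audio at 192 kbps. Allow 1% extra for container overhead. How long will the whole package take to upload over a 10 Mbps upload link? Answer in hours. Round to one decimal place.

Audio: 192 kbps = 0.192 Mbps.
tutorial video: 6.492 Mbps × 2280 s × 1.01 = 14949.8 Mb
short film: 16.492 Mbps × 1680 s × 1.01 = 27983.6 Mb
training video: 7.792 Mbps × 3600 s × 1.01 = 28331.7 Mb
wedding highlight reel: 16.152 Mbps × 1020 s × 1.01 = 16639.8 Mb
Total: 87904.9 Mb = 10988.1 MB.
At 10 Mbps: 87904.9 / 10 = 8790 s ≈ 2.44 hours.

2.4 hours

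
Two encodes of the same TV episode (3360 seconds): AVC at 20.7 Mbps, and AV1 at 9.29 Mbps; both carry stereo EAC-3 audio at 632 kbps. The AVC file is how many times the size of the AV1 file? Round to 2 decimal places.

2.15

Audio: 632 kbps = 0.632 Mbps.
AVC: 21.332 Mbps × 3360 s = 71675.5 Mb = 8.959 GB.
AV1: 9.922 Mbps × 3360 s = 33337.9 Mb = 4.167 GB.
Ratio: 8.959 / 4.167 = 2.150.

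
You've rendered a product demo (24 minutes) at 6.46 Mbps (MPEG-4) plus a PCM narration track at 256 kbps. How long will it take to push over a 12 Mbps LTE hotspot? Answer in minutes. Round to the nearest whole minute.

13 minutes

24 min = 1440 s
Audio: 256 kbps = 0.256 Mbps.
Total bitrate: 6.716 Mbps.
File: 6.716 Mbps × 1440 s = 9671.0 Mb.
At 12 Mbps: 9671.0 / 12 = 805.9 s ≈ 13.4 minutes.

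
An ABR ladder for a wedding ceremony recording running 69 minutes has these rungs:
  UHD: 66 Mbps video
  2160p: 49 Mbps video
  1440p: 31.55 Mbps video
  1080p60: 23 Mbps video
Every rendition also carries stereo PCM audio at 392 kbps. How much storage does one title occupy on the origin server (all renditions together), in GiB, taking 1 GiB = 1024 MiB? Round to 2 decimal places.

82.47 GiB

69 min = 4140 s
Audio: 392 kbps = 0.392 Mbps.
Sum of rendition bitrates: (66+0.392) + (49+0.392) + (31.55+0.392) + (23+0.392) = 171.118 Mbps.
× 4140 s = 708,429 Mb = 88,554 MB = 82.47 GiB.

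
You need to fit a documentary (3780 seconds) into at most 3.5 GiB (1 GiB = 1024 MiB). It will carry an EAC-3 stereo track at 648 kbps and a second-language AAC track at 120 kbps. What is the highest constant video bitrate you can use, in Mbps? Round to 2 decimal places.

Budget: 3.5 GiB = 30064.8 Mb.
Total bitrate budget: 30064.8 Mb / 3780 s = 7.954 Mbps.
Audio total: 648 + 120 = 768 kbps = 0.768 Mbps.
Video: 7.954 − 0.768 = 7.186 Mbps.

7.19 Mbps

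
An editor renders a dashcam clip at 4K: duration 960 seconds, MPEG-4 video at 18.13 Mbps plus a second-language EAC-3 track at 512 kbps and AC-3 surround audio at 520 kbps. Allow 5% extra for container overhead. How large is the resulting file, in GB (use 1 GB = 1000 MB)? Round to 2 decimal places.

2.41 GB

Audio total: 512 + 520 = 1032 kbps = 1.032 Mbps.
Total bitrate: 18.13 + 1.032 = 19.162 Mbps.
Stream data: 19.162 Mbps × 960 s = 18395.5 Mb.
With 5% container overhead: ×1.05.
19,315 Mb ÷ 8 = 2,414 MB → 2.414 GB.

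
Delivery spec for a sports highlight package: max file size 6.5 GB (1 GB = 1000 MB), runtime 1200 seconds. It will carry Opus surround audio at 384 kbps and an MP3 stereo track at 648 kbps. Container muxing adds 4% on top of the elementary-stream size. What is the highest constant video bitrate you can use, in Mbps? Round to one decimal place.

40.6 Mbps

Budget: 6.5 GB = 52000.0 Mb.
Stream payload after overhead: 52000.0 / 1.04 = 50000.0 Mb.
Total bitrate budget: 50000.0 Mb / 1200 s = 41.667 Mbps.
Audio total: 384 + 648 = 1032 kbps = 1.032 Mbps.
Video: 41.667 − 1.032 = 40.635 Mbps.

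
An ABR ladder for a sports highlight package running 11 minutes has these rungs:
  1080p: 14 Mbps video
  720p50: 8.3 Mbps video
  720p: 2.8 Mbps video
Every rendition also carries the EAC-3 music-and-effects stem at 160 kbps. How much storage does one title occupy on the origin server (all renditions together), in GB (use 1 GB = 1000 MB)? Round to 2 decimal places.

2.11 GB

11 min = 660 s
Audio: 160 kbps = 0.160 Mbps.
Sum of rendition bitrates: (14+0.160) + (8.3+0.160) + (2.8+0.160) = 25.580 Mbps.
× 660 s = 16,883 Mb = 2,110 MB = 2.110 GB.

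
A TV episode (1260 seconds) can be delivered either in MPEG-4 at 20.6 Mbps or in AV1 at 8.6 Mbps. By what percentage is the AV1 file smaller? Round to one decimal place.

58.3%

MPEG-4: 20.600 Mbps × 1260 s = 25956.0 Mb = 3.022 GiB.
AV1: 8.600 Mbps × 1260 s = 10836.0 Mb = 1.261 GiB.
Reduction: (1 − 1.261/3.022) × 100 = 58.25%.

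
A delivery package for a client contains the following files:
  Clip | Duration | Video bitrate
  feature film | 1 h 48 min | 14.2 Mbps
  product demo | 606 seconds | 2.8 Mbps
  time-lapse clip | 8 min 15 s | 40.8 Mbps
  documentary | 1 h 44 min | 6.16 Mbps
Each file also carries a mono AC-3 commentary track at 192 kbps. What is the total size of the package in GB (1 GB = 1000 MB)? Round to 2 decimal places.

Audio: 192 kbps = 0.192 Mbps.
feature film: 14.392 Mbps × 6480 s = 93260.2 Mb
product demo: 2.992 Mbps × 606 s = 1813.2 Mb
time-lapse clip: 40.992 Mbps × 495 s = 20291.0 Mb
documentary: 6.352 Mbps × 6240 s = 39636.5 Mb
Total: 155000.8 Mb = 19375.1 MB.
= 19.38 GB.

19.38 GB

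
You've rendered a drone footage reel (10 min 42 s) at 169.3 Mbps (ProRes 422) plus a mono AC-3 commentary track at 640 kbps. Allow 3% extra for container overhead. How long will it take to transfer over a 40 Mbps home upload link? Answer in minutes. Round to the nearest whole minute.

47 minutes

10 min 42 s = 642 s
Audio: 640 kbps = 0.640 Mbps.
Total bitrate: 169.940 Mbps.
File: 169.940 Mbps × 642 s = 109101.5 Mb.
With 3% container overhead: ×1.03. → 112374.5 Mb.
At 40 Mbps: 112374.5 / 40 = 2809.4 s ≈ 46.8 minutes.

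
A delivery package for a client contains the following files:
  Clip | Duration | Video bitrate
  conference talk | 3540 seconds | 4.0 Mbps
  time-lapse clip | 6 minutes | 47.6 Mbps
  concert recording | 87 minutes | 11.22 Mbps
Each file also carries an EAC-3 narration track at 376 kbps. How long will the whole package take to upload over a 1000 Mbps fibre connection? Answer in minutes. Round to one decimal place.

Audio: 376 kbps = 0.376 Mbps.
conference talk: 4.376 Mbps × 3540 s = 15491.0 Mb
time-lapse clip: 47.976 Mbps × 360 s = 17271.4 Mb
concert recording: 11.596 Mbps × 5220 s = 60531.1 Mb
Total: 93293.5 Mb = 11661.7 MB.
At 1000 Mbps: 93293.5 / 1000 = 93 s ≈ 1.55 minutes.

1.6 minutes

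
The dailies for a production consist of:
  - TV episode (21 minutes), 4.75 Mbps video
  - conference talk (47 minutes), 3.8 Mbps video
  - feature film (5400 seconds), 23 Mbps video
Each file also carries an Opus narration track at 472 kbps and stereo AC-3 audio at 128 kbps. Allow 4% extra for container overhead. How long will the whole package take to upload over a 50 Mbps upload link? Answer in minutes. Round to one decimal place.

Audio total: 472 + 128 = 600 kbps = 0.600 Mbps.
TV episode: 5.350 Mbps × 1260 s × 1.04 = 7010.6 Mb
conference talk: 4.400 Mbps × 2820 s × 1.04 = 12904.3 Mb
feature film: 23.600 Mbps × 5400 s × 1.04 = 132537.6 Mb
Total: 152452.6 Mb = 19056.6 MB.
At 50 Mbps: 152452.6 / 50 = 3049 s ≈ 50.8 minutes.

50.8 minutes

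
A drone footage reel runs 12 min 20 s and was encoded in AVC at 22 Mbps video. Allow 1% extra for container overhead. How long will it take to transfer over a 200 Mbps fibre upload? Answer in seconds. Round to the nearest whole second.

12 min 20 s = 740 s
File: 22.000 Mbps × 740 s = 16280.0 Mb.
With 1% container overhead: ×1.01. → 16442.8 Mb.
At 200 Mbps: 16442.8 / 200 = 82.2 s ≈ 82.2 seconds.

82 seconds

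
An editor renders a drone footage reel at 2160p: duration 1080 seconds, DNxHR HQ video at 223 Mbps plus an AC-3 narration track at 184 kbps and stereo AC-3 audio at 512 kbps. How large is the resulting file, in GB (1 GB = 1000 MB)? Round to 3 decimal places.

30.199 GB

Audio total: 184 + 512 = 696 kbps = 0.696 Mbps.
Total bitrate: 223 + 0.696 = 223.696 Mbps.
Stream data: 223.696 Mbps × 1080 s = 241591.7 Mb.
241,592 Mb ÷ 8 = 30,199 MB → 30.20 GB.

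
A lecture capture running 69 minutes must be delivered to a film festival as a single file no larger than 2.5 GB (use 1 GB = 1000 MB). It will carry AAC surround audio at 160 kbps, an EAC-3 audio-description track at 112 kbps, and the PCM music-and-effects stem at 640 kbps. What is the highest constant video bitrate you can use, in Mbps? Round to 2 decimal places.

3.92 Mbps

Budget: 2.5 GB = 20000.0 Mb.
69 min = 4140 s
Total bitrate budget: 20000.0 Mb / 4140 s = 4.831 Mbps.
Audio total: 160 + 112 + 640 = 912 kbps = 0.912 Mbps.
Video: 4.831 − 0.912 = 3.919 Mbps.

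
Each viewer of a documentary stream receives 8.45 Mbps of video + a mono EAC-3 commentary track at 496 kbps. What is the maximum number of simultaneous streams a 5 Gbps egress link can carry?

Audio: 496 kbps = 0.496 Mbps.
Per-viewer media rate: 8.946 Mbps.
5 Gbps = 5,000 Mbps; 5,000 / 8.946 = 558.91 → 558 viewers.

558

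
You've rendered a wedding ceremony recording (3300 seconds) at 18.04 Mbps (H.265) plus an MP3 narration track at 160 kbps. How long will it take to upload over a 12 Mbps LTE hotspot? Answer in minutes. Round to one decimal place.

Audio: 160 kbps = 0.160 Mbps.
Total bitrate: 18.200 Mbps.
File: 18.200 Mbps × 3300 s = 60060.0 Mb.
At 12 Mbps: 60060.0 / 12 = 5005.0 s ≈ 83.4 minutes.

83.4 minutes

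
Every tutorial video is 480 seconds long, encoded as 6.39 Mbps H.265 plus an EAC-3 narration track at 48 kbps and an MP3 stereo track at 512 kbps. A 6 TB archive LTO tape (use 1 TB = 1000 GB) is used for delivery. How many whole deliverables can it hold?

Audio total: 48 + 512 = 560 kbps = 0.560 Mbps.
Total bitrate: 6.950 Mbps.
Per item: 6.950 Mbps × 480 s = 3,336 Mb = 417.0 MB.
Capacity: 6 TB = 48,000,000 Mb; 14388.49 items → 14388 complete.

14388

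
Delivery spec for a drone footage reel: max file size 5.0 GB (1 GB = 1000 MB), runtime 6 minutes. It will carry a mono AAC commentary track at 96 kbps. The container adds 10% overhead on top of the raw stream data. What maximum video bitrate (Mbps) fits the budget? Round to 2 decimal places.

100.91 Mbps

Budget: 5.0 GB = 40000.0 Mb.
Stream payload after overhead: 40000.0 / 1.10 = 36363.6 Mb.
6 min = 360 s
Total bitrate budget: 36363.6 Mb / 360 s = 101.010 Mbps.
Audio: 96 kbps = 0.096 Mbps.
Video: 101.010 − 0.096 = 100.914 Mbps.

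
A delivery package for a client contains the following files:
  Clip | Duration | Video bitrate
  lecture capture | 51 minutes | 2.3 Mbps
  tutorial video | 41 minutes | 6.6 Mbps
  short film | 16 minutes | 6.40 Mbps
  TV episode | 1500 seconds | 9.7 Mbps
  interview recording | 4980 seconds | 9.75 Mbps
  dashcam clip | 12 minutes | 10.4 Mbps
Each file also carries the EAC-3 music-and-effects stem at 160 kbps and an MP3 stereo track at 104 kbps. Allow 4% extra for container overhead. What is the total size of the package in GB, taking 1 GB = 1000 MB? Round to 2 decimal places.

Audio total: 160 + 104 = 264 kbps = 0.264 Mbps.
lecture capture: 2.564 Mbps × 3060 s × 1.04 = 8159.7 Mb
tutorial video: 6.864 Mbps × 2460 s × 1.04 = 17560.9 Mb
short film: 6.664 Mbps × 960 s × 1.04 = 6653.3 Mb
TV episode: 9.964 Mbps × 1500 s × 1.04 = 15543.8 Mb
interview recording: 10.014 Mbps × 4980 s × 1.04 = 51864.5 Mb
dashcam clip: 10.664 Mbps × 720 s × 1.04 = 7985.2 Mb
Total: 107767.4 Mb = 13470.9 MB.
= 13.47 GB.

13.47 GB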